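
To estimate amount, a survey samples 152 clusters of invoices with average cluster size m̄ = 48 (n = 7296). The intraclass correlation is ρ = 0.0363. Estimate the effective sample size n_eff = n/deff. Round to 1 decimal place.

deff = 1 + (48 − 1)·0.0363 = 1 + 1.7061 = 2.7061.
n_eff = 7296 / 2.7061 = 2696.1.

2696.1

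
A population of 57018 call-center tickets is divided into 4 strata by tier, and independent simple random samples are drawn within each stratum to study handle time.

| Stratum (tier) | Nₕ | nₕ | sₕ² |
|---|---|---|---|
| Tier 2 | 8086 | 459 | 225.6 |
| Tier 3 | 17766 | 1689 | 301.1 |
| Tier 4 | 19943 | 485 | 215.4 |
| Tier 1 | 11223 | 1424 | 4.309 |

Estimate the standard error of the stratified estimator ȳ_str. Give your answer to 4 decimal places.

0.2795

Var(ȳ_str) = Σₕ Wₕ²(1 − fₕ)sₕ²/nₕ with Wₕ = Nₕ/N, N = 57018.
Tier 2: Wₕ = 0.14181487; term = 0.14181487²·(1 − 0.05676478)·225.6/459 = 0.0093237353.
Tier 3: Wₕ = 0.31158582; term = 0.31158582²·(1 − 0.09506923)·301.1/1689 = 0.015662166.
Tier 4: Wₕ = 0.34976674; term = 0.34976674²·(1 − 0.02431931)·215.4/485 = 0.053011329.
Tier 1: Wₕ = 0.19683258; term = 0.19683258²·(1 − 0.12688230)·4.309/1424 = 1.023607 × 10^-4.
Sum = 0.078099591.
SE = √(0.078099591) = 0.2795.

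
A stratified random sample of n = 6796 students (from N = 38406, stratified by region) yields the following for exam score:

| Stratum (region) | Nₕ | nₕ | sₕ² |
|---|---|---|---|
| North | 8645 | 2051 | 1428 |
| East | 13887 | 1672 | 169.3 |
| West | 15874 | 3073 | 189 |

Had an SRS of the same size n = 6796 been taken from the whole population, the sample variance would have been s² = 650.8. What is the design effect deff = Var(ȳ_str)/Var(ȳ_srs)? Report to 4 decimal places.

Var(ȳ_str) = Σ Wₕ²(1−fₕ)sₕ²/nₕ with Wₕ = Nₕ/38406:
  North: (8645/38406)²·(1−2051/8645)·1428/2051 = 0.026907809
  East: (13887/38406)²·(1−1672/13887)·169.3/1672 = 0.011644596
  West: (15874/38406)²·(1−3073/15874)·189/3073 = 0.008472886
  → Var(ȳ_str) = 0.047025291.
Var(ȳ_srs) = (1 − 6796/38406)·650.8/6796 = 0.078816944.
deff = 0.047025291 / 0.078816944 = 0.5966.

0.5966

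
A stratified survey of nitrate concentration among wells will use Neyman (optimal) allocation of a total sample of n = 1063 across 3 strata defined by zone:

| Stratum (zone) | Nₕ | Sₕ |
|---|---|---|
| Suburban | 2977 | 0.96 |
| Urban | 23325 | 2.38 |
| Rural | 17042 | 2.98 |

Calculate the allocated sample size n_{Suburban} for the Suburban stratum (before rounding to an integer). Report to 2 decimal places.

Neyman allocation: nₕ = n·NₕSₕ / Σⱼ NⱼSⱼ.
Σ NⱼSⱼ = 2977·0.96 + 23325·2.38 + 17042·2.98 = 109156.58.
n_{Suburban} = 1063·2977·0.96 / 109156.58 = 27.83.

27.83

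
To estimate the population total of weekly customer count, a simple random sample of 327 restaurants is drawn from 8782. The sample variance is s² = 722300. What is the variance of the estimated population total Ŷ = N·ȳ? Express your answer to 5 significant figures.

1.6401 × 10^11

Var(Ŷ) = N²·Var(ȳ) = N²·(1 − n/N)·s²/n.
f = 327/8782 = 0.03723525; Var(ȳ) = 0.96276475·722300/327 = 2126.6207.
Var(Ŷ) = 8782² · 2126.6207 = 1.6401248 × 10^11.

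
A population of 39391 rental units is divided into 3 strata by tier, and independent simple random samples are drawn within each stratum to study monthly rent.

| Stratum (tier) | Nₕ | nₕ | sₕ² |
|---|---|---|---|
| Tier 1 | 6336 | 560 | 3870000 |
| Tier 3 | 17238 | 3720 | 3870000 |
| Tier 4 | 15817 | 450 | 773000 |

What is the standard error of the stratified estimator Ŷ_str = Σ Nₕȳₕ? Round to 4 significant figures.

Var(Ŷ_str) = Σₕ Nₕ²(1 − fₕ)sₕ²/nₕ.
Tier 1: 6336²·(1 − 560/6336)·3870000/560 = 2.5290959 × 10^11.
Tier 3: 17238²·(1 − 3720/17238)·3870000/3720 = 2.4241938 × 10^11.
Tier 4: 15817²·(1 − 450/15817)·773000/450 = 4.1752279 × 10^11.
Sum = 9.1285176 × 10^11.
SE = √(9.1285176 × 10^11) = 955400.

955400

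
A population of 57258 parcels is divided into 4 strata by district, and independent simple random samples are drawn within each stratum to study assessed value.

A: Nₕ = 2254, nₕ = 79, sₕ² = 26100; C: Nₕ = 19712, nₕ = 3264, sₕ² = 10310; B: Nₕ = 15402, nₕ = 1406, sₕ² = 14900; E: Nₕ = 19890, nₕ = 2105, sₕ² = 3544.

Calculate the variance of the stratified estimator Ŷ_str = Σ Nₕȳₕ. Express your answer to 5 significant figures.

5.5238 × 10^9

Var(Ŷ_str) = Σₕ Nₕ²(1 − fₕ)sₕ²/nₕ.
A: 2254²·(1 − 79/2254)·26100/79 = 1.6196702 × 10^9.
C: 19712²·(1 − 3264/19712)·10310/3264 = 1.0241234 × 10^9.
B: 15402²·(1 − 1406/15402)·14900/1406 = 2.2844518 × 10^9.
E: 19890²·(1 − 2105/19890)·3544/2105 = 5.9556651 × 10^8.
Sum = 5.5238119 × 10^9.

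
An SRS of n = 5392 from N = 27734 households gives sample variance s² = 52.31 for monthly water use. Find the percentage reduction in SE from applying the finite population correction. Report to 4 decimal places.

f = n/N = 5392/27734 = 0.19441840.
SE_no-fpc = √(s²/n) = 0.098495733; SE_fpc = √((1−f)s²/n) = 0.088404055.
Ratio = √(1−f) = 0.89754197. Reduction = 100·(1 − 0.89754197) = 10.2458%.

10.2458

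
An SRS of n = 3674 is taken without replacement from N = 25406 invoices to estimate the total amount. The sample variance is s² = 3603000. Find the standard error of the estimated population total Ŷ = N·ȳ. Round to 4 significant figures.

735800

Var(Ŷ) = N²·Var(ȳ) = N²·(1 − n/N)·s²/n.
f = 3674/25406 = 0.14461151; Var(ȳ) = 0.85538849·3603000/3674 = 838.85812.
Var(Ŷ) = 25406² · 838.85812 = 5.4145342 × 10^11.
SE(Ŷ) = √(5.4145342 × 10^11) = 735800.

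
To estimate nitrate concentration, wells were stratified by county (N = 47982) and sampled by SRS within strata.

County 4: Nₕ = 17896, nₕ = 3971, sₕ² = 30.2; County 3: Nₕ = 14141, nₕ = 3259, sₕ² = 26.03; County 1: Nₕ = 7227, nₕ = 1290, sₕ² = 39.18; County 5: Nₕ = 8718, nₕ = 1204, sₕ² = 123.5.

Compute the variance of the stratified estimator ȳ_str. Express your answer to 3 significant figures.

0.00484

Var(ȳ_str) = Σₕ Wₕ²(1 − fₕ)sₕ²/nₕ with Wₕ = Nₕ/N, N = 47982.
County 4: Wₕ = 0.37297320; term = 0.37297320²·(1 − 0.22189316)·30.2/3971 = 8.2319275 × 10^-4.
County 3: Wₕ = 0.29471468; term = 0.29471468²·(1 − 0.23046461)·26.03/3259 = 5.3385333 × 10^-4.
County 1: Wₕ = 0.15061898; term = 0.15061898²·(1 − 0.17849730)·39.18/1290 = 5.660348 × 10^-4.
County 5: Wₕ = 0.18169313; term = 0.18169313²·(1 − 0.13810507)·123.5/1204 = 0.0029185816.
Sum = 0.0048416625.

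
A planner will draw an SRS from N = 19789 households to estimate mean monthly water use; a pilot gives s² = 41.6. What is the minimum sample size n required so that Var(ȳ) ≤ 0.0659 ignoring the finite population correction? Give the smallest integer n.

632

Without fpc, n₀ = s²/D = 41.6/0.0659 = 631.2595.
Rounding up, n = 632.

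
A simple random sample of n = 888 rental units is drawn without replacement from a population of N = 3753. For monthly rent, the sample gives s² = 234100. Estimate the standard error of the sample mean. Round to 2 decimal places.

14.19

Under SRS without replacement, Var(ȳ) = (1 − f)·s²/n with f = n/N = 888/3753 = 0.23661071.
Var(ȳ) = (1 − 0.23661071)·234100/888 = 0.76338929·263.62613 = 201.24936.
SE(ȳ) = √(201.24936) = 14.19.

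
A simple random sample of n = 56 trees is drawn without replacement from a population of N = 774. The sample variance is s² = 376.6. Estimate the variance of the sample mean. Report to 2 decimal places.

6.24

Under SRS without replacement, Var(ȳ) = (1 − f)·s²/n with f = n/N = 56/774 = 0.07235142.
Var(ȳ) = (1 − 0.07235142)·376.6/56 = 0.92764858·6.725 = 6.2384367.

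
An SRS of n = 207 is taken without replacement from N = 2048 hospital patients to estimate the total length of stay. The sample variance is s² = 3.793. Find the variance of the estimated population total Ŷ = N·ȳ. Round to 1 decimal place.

Var(Ŷ) = N²·Var(ȳ) = N²·(1 − n/N)·s²/n.
f = 207/2048 = 0.10107422; Var(ȳ) = 0.89892578·3.793/207 = 0.016471621.
Var(Ŷ) = 2048² · 0.016471621 = 69086.986.

69087.0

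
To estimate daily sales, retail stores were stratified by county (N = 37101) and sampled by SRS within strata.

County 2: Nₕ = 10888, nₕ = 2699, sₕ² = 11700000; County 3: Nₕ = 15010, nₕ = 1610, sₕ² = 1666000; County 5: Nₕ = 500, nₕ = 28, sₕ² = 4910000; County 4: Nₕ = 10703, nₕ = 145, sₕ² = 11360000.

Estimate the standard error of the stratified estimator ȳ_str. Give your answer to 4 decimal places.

83.0287

Var(ȳ_str) = Σₕ Wₕ²(1 − fₕ)sₕ²/nₕ with Wₕ = Nₕ/N, N = 37101.
County 2: Wₕ = 0.29346918; term = 0.29346918²·(1 − 0.24788758)·11700000/2699 = 280.79588.
County 3: Wₕ = 0.40457131; term = 0.40457131²·(1 − 0.10726183)·1666000/1610 = 151.20403.
County 5: Wₕ = 0.01347673; term = 0.01347673²·(1 − 0.05600000)·4910000/28 = 30.065209.
County 4: Wₕ = 0.28848279; term = 0.28848279²·(1 − 0.01354760)·11360000/145 = 6431.7074.
Sum = 6893.7725.
SE = √(6893.7725) = 83.0287.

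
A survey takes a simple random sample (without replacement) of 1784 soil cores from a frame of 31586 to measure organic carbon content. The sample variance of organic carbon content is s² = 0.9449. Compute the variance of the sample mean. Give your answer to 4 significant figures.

4.997 × 10^-4

Under SRS without replacement, Var(ȳ) = (1 − f)·s²/n with f = n/N = 1784/31586 = 0.05648072.
Var(ȳ) = (1 − 0.05648072)·0.9449/1784 = 0.94351928·5.2965247 × 10^-4 = 4.9973731 × 10^-4.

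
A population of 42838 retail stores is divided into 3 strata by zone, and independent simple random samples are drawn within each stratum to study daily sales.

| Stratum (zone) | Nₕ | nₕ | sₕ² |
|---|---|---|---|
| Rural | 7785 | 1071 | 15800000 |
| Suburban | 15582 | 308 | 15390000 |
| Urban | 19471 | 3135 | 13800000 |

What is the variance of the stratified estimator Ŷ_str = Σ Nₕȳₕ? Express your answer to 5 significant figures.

1.4063 × 10^13

Var(Ŷ_str) = Σₕ Nₕ²(1 − fₕ)sₕ²/nₕ.
Rural: 7785²·(1 − 1071/7785)·15800000/1071 = 7.7109444 × 10^11.
Suburban: 15582²·(1 − 308/15582)·15390000/308 = 1.1892246 × 10^13.
Urban: 19471²·(1 − 3135/19471)·13800000/3135 = 1.4001531 × 10^12.
Sum = 1.4063494 × 10^13.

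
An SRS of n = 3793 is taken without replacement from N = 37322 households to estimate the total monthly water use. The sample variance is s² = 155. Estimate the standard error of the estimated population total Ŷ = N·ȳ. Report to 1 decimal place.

7151.0

Var(Ŷ) = N²·Var(ȳ) = N²·(1 − n/N)·s²/n.
f = 3793/37322 = 0.10162907; Var(ȳ) = 0.89837093·155/3793 = 0.036711704.
Var(Ŷ) = 37322² · 0.036711704 = 5.1136896 × 10^7.
SE(Ŷ) = √(5.1136896 × 10^7) = 7151.0.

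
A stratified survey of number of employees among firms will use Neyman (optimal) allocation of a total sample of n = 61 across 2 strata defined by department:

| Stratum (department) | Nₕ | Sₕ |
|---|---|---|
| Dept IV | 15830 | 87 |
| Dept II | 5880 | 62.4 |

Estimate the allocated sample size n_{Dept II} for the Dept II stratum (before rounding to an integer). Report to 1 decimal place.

12.8

Neyman allocation: nₕ = n·NₕSₕ / Σⱼ NⱼSⱼ.
Σ NⱼSⱼ = 15830·87 + 5880·62.4 = 1.744122 × 10^6.
n_{Dept II} = 61·5880·62.4 / (1.744122 × 10^6) = 12.8.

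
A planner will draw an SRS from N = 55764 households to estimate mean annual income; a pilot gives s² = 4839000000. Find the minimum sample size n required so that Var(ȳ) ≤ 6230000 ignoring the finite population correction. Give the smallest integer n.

777

Without fpc, n₀ = s²/D = 4839000000/6230000 = 776.7255.
Rounding up, n = 777.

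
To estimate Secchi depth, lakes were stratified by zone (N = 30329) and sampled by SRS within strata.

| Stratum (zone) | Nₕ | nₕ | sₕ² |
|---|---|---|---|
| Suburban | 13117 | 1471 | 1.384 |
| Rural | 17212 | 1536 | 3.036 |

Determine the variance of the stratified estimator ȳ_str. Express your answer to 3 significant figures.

Var(ȳ_str) = Σₕ Wₕ²(1 − fₕ)sₕ²/nₕ with Wₕ = Nₕ/N, N = 30329.
Suburban: Wₕ = 0.43249036; term = 0.43249036²·(1 − 0.11214455)·1.384/1471 = 1.5624947 × 10^-4.
Rural: Wₕ = 0.56750964; term = 0.56750964²·(1 − 0.08924007)·3.036/1536 = 5.7977697 × 10^-4.
Sum = 7.3602644 × 10^-4.

7.36 × 10^-4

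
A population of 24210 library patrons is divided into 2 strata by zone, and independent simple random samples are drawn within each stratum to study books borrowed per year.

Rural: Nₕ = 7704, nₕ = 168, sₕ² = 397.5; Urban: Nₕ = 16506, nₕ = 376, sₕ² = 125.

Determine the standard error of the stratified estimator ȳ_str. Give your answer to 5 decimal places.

Var(ȳ_str) = Σₕ Wₕ²(1 − fₕ)sₕ²/nₕ with Wₕ = Nₕ/N, N = 24210.
Rural: Wₕ = 0.31821561; term = 0.31821561²·(1 − 0.02180685)·397.5/168 = 0.23436645.
Urban: Wₕ = 0.68178439; term = 0.68178439²·(1 − 0.02277960)·125/376 = 0.15101107.
Sum = 0.38537752.
SE = √(0.38537752) = 0.62079.

0.62079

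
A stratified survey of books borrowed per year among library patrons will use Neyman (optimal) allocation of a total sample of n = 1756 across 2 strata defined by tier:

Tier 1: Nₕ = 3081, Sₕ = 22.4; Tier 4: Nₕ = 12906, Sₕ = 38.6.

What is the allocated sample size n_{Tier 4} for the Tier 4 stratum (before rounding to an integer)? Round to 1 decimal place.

1542.3

Neyman allocation: nₕ = n·NₕSₕ / Σⱼ NⱼSⱼ.
Σ NⱼSⱼ = 3081·22.4 + 12906·38.6 = 567186.
n_{Tier 4} = 1756·12906·38.6 / 567186 = 1542.3.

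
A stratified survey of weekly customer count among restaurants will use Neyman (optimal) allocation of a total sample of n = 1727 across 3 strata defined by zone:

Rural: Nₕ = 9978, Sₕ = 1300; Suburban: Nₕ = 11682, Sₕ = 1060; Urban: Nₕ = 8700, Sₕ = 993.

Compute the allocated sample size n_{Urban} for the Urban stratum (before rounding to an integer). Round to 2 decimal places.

438.90

Neyman allocation: nₕ = n·NₕSₕ / Σⱼ NⱼSⱼ.
Σ NⱼSⱼ = 9978·1300 + 11682·1060 + 8700·993 = 3.399342 × 10^7.
n_{Urban} = 1727·8700·993 / (3.399342 × 10^7) = 438.90.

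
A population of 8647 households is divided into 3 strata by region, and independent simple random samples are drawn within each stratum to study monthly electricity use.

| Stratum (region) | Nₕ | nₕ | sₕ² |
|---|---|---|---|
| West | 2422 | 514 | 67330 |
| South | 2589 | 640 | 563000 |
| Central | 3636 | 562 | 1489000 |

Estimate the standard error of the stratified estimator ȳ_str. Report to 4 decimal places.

21.5294

Var(ȳ_str) = Σₕ Wₕ²(1 − fₕ)sₕ²/nₕ with Wₕ = Nₕ/N, N = 8647.
West: Wₕ = 0.28009714; term = 0.28009714²·(1 − 0.21222130)·67330/514 = 8.0959364.
South: Wₕ = 0.29941020; term = 0.29941020²·(1 − 0.24719969)·563000/640 = 59.366493.
Central: Wₕ = 0.42049266; term = 0.42049266²·(1 − 0.15456546)·1489000/562 = 396.05473.
Sum = 463.51716.
SE = √(463.51716) = 21.5294.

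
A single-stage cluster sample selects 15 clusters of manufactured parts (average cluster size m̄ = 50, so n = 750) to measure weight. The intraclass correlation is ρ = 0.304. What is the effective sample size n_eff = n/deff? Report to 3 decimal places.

deff = 1 + (50 − 1)·0.304 = 1 + 14.896 = 15.896.
n_eff = 750 / 15.896 = 47.182.

47.182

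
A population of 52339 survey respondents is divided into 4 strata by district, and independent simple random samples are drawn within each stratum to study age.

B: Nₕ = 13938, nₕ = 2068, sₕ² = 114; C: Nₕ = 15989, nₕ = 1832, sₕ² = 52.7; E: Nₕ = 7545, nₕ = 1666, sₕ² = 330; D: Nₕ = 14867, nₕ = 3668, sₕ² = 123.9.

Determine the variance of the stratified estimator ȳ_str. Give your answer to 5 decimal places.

Var(ȳ_str) = Σₕ Wₕ²(1 − fₕ)sₕ²/nₕ with Wₕ = Nₕ/N, N = 52339.
B: Wₕ = 0.26630237; term = 0.26630237²·(1 − 0.14837136)·114/2068 = 0.0033293132.
C: Wₕ = 0.30548921; term = 0.30548921²·(1 − 0.11457877)·52.7/1832 = 0.0023769872.
E: Wₕ = 0.14415637; term = 0.14415637²·(1 − 0.22080848)·330/1666 = 0.0032073829.
D: Wₕ = 0.28405205; term = 0.28405205²·(1 − 0.24672093)·123.9/3668 = 0.0020530226.
Sum = 0.010966706.

0.01097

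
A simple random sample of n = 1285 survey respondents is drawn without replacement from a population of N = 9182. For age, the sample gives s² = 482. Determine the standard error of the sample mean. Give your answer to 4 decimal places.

Under SRS without replacement, Var(ȳ) = (1 − f)·s²/n with f = n/N = 1285/9182 = 0.13994772.
Var(ȳ) = (1 − 0.13994772)·482/1285 = 0.86005228·0.37509728 = 0.32260327.
SE(ȳ) = √(0.32260327) = 0.5680.

0.5680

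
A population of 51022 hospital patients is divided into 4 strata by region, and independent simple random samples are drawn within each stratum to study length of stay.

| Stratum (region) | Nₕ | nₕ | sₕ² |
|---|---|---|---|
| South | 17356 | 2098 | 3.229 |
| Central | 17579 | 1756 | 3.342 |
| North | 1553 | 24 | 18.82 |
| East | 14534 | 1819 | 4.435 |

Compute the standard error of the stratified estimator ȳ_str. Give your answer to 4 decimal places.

Var(ȳ_str) = Σₕ Wₕ²(1 − fₕ)sₕ²/nₕ with Wₕ = Nₕ/N, N = 51022.
South: Wₕ = 0.34016699; term = 0.34016699²·(1 − 0.12088039)·3.229/2098 = 1.5656506 × 10^-4.
Central: Wₕ = 0.34453765; term = 0.34453765²·(1 − 0.09989192)·3.342/1756 = 2.0335271 × 10^-4.
North: Wₕ = 0.03043785; term = 0.03043785²·(1 − 0.01545396)·18.82/24 = 7.1527387 × 10^-4.
East: Wₕ = 0.28485751; term = 0.28485751²·(1 − 0.12515481)·4.435/1819 = 1.7308024 × 10^-4.
Sum = 0.0012482719.
SE = √(0.0012482719) = 0.0353.

0.0353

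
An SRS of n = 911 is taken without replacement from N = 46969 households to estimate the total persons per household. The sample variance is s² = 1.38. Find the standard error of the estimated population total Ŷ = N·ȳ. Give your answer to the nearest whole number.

Var(Ŷ) = N²·Var(ȳ) = N²·(1 − n/N)·s²/n.
f = 911/46969 = 0.01939577; Var(ȳ) = 0.98060423·1.38/911 = 0.0014854378.
Var(Ŷ) = 46969² · 0.0014854378 = 3.277005 × 10^6.
SE(Ŷ) = √(3.277005 × 10^6) = 1810.

1810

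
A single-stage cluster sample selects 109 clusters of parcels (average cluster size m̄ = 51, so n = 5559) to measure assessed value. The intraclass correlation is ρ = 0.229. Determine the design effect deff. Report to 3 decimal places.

deff = 1 + (51 − 1)·0.229 = 1 + 11.45 = 12.45.

12.450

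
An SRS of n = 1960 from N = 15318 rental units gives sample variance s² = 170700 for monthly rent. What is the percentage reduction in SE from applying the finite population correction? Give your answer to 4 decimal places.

6.6166

f = n/N = 1960/15318 = 0.12795404.
SE_no-fpc = √(s²/n) = 9.3323007; SE_fpc = √((1−f)s²/n) = 8.7148198.
Ratio = √(1−f) = 0.93383401. Reduction = 100·(1 − 0.93383401) = 6.6166%.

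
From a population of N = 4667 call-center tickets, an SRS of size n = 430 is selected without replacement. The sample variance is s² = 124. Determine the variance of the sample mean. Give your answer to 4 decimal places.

Under SRS without replacement, Var(ȳ) = (1 − f)·s²/n with f = n/N = 430/4667 = 0.09213628.
Var(ȳ) = (1 − 0.09213628)·124/430 = 0.90786372·0.28837209 = 0.26180256.

0.2618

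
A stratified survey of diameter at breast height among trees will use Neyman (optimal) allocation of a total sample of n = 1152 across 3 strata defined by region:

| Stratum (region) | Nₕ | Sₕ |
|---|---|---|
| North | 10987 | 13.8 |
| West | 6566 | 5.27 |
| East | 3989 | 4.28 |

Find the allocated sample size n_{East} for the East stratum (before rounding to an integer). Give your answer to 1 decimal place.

96.7

Neyman allocation: nₕ = n·NₕSₕ / Σⱼ NⱼSⱼ.
Σ NⱼSⱼ = 10987·13.8 + 6566·5.27 + 3989·4.28 = 203296.34.
n_{East} = 1152·3989·4.28 / 203296.34 = 96.7.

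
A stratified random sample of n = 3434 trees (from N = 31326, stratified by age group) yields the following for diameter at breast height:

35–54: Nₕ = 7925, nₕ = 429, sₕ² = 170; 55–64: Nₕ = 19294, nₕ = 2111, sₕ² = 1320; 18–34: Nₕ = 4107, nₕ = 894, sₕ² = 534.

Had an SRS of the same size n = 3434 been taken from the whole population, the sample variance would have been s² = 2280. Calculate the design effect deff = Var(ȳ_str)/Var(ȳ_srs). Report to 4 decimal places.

0.4115

Var(ȳ_str) = Σ Wₕ²(1−fₕ)sₕ²/nₕ with Wₕ = Nₕ/31326:
  35–54: (7925/31326)²·(1−429/7925)·170/429 = 0.023988914
  55–64: (19294/31326)²·(1−2111/19294)·1320/2111 = 0.21125017
  18–34: (4107/31326)²·(1−894/4107)·534/894 = 0.0080321032
  → Var(ȳ_str) = 0.24327119.
Var(ȳ_srs) = (1 − 3434/31326)·2280/3434 = 0.59116576.
deff = 0.24327119 / 0.59116576 = 0.4115.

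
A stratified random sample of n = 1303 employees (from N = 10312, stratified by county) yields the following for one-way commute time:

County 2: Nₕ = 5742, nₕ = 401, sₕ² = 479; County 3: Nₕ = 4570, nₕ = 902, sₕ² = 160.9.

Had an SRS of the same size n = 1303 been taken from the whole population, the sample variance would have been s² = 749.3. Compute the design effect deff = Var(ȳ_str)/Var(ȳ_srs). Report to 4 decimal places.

Var(ȳ_str) = Σ Wₕ²(1−fₕ)sₕ²/nₕ with Wₕ = Nₕ/10312:
  County 2: (5742/10312)²·(1−401/5742)·479/401 = 0.34450148
  County 3: (4570/10312)²·(1−902/4570)·160.9/902 = 0.028119606
  → Var(ȳ_str) = 0.37262109.
Var(ȳ_srs) = (1 − 1303/10312)·749.3/1303 = 0.50239464.
deff = 0.37262109 / 0.50239464 = 0.7417.

0.7417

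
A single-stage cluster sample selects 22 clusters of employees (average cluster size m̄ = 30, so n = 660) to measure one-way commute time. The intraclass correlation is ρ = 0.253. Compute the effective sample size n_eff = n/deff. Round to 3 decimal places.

deff = 1 + (30 − 1)·0.253 = 1 + 7.337 = 8.337.
n_eff = 660 / 8.337 = 79.165.

79.165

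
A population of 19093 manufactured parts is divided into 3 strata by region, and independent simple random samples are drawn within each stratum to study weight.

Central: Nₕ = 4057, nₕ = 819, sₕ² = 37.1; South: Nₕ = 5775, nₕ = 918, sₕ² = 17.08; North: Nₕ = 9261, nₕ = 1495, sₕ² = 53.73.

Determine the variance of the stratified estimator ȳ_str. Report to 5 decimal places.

Var(ȳ_str) = Σₕ Wₕ²(1 − fₕ)sₕ²/nₕ with Wₕ = Nₕ/N, N = 19093.
Central: Wₕ = 0.21248625; term = 0.21248625²·(1 − 0.20187331)·37.1/819 = 0.0016323885.
South: Wₕ = 0.30246687; term = 0.30246687²·(1 − 0.15896104)·17.08/918 = 0.0014315843.
North: Wₕ = 0.48504688; term = 0.48504688²·(1 − 0.16142965)·53.73/1495 = 0.0070905933.
Sum = 0.010154566.

0.01015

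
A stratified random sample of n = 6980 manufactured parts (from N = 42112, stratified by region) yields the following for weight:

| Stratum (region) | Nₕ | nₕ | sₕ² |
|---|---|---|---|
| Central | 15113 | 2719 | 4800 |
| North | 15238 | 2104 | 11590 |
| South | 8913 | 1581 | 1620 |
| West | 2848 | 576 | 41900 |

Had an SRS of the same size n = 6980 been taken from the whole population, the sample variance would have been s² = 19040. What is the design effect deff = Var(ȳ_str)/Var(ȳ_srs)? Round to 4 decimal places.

Var(ȳ_str) = Σ Wₕ²(1−fₕ)sₕ²/nₕ with Wₕ = Nₕ/42112:
  Central: (15113/42112)²·(1−2719/15113)·4800/2719 = 0.18645862
  North: (15238/42112)²·(1−2104/15238)·11590/2104 = 0.62165717
  South: (8913/42112)²·(1−1581/8913)·1620/1581 = 0.037758764
  West: (2848/42112)²·(1−576/2848)·41900/576 = 0.26541662
  → Var(ȳ_str) = 1.1112912.
Var(ȳ_srs) = (1 − 6980/42112)·19040/6980 = 2.275666.
deff = 1.1112912 / 2.275666 = 0.4883.

0.4883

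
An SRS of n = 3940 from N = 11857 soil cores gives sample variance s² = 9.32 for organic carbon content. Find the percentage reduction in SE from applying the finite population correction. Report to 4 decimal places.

18.2867

f = n/N = 3940/11857 = 0.33229316.
SE_no-fpc = √(s²/n) = 0.048636223; SE_fpc = √((1−f)s²/n) = 0.039742278.
Ratio = √(1−f) = 0.81713331. Reduction = 100·(1 − 0.81713331) = 18.2867%.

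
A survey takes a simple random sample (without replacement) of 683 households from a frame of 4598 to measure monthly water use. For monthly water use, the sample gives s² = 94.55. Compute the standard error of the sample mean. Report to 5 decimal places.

0.34332

Under SRS without replacement, Var(ȳ) = (1 − f)·s²/n with f = n/N = 683/4598 = 0.14854284.
Var(ȳ) = (1 − 0.14854284)·94.55/683 = 0.85145716·0.13843338 = 0.11787009.
SE(ȳ) = √(0.11787009) = 0.34332.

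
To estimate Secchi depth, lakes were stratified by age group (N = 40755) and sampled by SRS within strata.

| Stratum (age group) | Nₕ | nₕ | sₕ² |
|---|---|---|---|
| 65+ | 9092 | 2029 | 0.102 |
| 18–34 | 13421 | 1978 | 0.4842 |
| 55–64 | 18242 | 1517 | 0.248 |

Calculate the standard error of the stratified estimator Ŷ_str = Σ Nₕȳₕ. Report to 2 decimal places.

301.16

Var(Ŷ_str) = Σₕ Nₕ²(1 − fₕ)sₕ²/nₕ.
65+: 9092²·(1 − 2029/9092)·0.102/2029 = 3228.247.
18–34: 13421²·(1 − 1978/13421)·0.4842/1978 = 37594.41.
55–64: 18242²·(1 − 1517/18242)·0.248/1517 = 49877.5.
Sum = 90700.157.
SE = √(90700.157) = 301.16.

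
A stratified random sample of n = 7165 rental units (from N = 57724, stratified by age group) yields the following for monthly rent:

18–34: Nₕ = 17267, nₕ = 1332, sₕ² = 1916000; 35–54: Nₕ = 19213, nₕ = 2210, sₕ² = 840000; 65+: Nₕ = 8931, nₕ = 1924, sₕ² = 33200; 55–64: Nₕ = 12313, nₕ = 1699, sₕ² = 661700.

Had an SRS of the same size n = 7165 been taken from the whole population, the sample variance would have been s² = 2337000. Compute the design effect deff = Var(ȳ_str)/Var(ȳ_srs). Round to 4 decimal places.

0.6008

Var(ȳ_str) = Σ Wₕ²(1−fₕ)sₕ²/nₕ with Wₕ = Nₕ/57724:
  18–34: (17267/57724)²·(1−1332/17267)·1916000/1332 = 118.78112
  35–54: (19213/57724)²·(1−2210/19213)·840000/2210 = 37.264467
  65+: (8931/57724)²·(1−1924/8931)·33200/1924 = 0.32408012
  55–64: (12313/57724)²·(1−1699/12313)·661700/1699 = 15.275586
  → Var(ȳ_str) = 171.64525.
Var(ȳ_srs) = (1 − 7165/57724)·2337000/7165 = 285.68312.
deff = 171.64525 / 285.68312 = 0.6008.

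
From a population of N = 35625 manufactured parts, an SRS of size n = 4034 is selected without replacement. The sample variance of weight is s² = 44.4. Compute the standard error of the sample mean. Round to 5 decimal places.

Under SRS without replacement, Var(ȳ) = (1 − f)·s²/n with f = n/N = 4034/35625 = 0.11323509.
Var(ȳ) = (1 − 0.11323509)·44.4/4034 = 0.88676491·0.011006445 = 0.0097601294.
SE(ȳ) = √(0.0097601294) = 0.09879.

0.09879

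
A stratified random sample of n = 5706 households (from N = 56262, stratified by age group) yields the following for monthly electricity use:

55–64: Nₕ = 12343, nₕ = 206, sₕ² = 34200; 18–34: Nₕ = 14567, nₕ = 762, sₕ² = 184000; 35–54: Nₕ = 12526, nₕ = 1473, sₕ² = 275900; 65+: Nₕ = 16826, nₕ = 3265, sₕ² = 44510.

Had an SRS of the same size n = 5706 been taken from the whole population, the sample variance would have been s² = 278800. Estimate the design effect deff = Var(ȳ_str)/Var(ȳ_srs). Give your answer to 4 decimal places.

Var(ȳ_str) = Σ Wₕ²(1−fₕ)sₕ²/nₕ with Wₕ = Nₕ/56262:
  55–64: (12343/56262)²·(1−206/12343)·34200/206 = 7.8570702
  18–34: (14567/56262)²·(1−762/14567)·184000/762 = 15.340484
  35–54: (12526/56262)²·(1−1473/12526)·275900/1473 = 8.1924009
  65+: (16826/56262)²·(1−3265/16826)·44510/3265 = 0.98269032
  → Var(ȳ_str) = 32.372645.
Var(ȳ_srs) = (1 − 5706/56262)·278800/5706 = 43.905461.
deff = 32.372645 / 43.905461 = 0.7373.

0.7373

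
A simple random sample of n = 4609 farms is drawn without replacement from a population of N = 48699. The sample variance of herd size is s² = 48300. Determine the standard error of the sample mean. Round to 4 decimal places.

3.0802

Under SRS without replacement, Var(ȳ) = (1 − f)·s²/n with f = n/N = 4609/48699 = 0.09464260.
Var(ȳ) = (1 − 0.09464260)·48300/4609 = 0.90535740·10.479497 = 9.4876898.
SE(ȳ) = √(9.4876898) = 3.0802.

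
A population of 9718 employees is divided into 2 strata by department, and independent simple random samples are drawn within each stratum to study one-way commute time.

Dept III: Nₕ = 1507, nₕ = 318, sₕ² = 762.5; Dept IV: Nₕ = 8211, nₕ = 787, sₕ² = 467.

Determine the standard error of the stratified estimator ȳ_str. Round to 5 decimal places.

Var(ȳ_str) = Σₕ Wₕ²(1 − fₕ)sₕ²/nₕ with Wₕ = Nₕ/N, N = 9718.
Dept III: Wₕ = 0.15507306; term = 0.15507306²·(1 − 0.21101526)·762.5/318 = 0.045493992.
Dept IV: Wₕ = 0.84492694; term = 0.84492694²·(1 − 0.09584703)·467/787 = 0.38302081.
Sum = 0.4285148.
SE = √(0.4285148) = 0.65461.

0.65461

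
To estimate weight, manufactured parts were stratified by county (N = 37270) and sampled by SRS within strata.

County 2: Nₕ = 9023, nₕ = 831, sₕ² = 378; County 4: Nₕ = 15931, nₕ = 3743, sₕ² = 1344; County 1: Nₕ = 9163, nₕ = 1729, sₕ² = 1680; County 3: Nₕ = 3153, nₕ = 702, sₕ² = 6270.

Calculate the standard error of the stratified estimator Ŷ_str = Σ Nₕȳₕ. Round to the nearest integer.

Var(Ŷ_str) = Σₕ Nₕ²(1 − fₕ)sₕ²/nₕ.
County 2: 9023²·(1 − 831/9023)·378/831 = 3.362263 × 10^7.
County 4: 15931²·(1 − 3743/15931)·1344/3743 = 6.9719606 × 10^7.
County 1: 9163²·(1 − 1729/9163)·1680/1729 = 6.618728 × 10^7.
County 3: 3153²·(1 − 702/3153)·6270/702 = 6.9023617 × 10^7.
Sum = 2.3855313 × 10^8.
SE = √(2.3855313 × 10^8) = 15445.

15445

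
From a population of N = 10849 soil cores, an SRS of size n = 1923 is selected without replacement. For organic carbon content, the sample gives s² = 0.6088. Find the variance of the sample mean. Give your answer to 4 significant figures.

2.605 × 10^-4

Under SRS without replacement, Var(ȳ) = (1 − f)·s²/n with f = n/N = 1923/10849 = 0.17725136.
Var(ȳ) = (1 − 0.17725136)·0.6088/1923 = 0.82274864·3.1658866 × 10^-4 = 2.6047289 × 10^-4.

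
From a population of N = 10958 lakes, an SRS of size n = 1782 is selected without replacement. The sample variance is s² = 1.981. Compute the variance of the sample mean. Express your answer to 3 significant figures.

Under SRS without replacement, Var(ȳ) = (1 − f)·s²/n with f = n/N = 1782/10958 = 0.16262092.
Var(ȳ) = (1 − 0.16262092)·1.981/1782 = 0.83737908·0.0011116723 = 9.3089111 × 10^-4.

9.31 × 10^-4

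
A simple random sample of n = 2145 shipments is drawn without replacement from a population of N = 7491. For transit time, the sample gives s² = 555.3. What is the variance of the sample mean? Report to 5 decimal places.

Under SRS without replacement, Var(ȳ) = (1 − f)·s²/n with f = n/N = 2145/7491 = 0.28634361.
Var(ȳ) = (1 − 0.28634361)·555.3/2145 = 0.71365639·0.25888112 = 0.18475216.

0.18475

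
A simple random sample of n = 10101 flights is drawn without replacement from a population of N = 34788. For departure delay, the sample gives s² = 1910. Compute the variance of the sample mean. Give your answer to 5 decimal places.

0.13419

Under SRS without replacement, Var(ȳ) = (1 − f)·s²/n with f = n/N = 10101/34788 = 0.29035874.
Var(ȳ) = (1 − 0.29035874)·1910/10101 = 0.70964126·0.18909019 = 0.1341862.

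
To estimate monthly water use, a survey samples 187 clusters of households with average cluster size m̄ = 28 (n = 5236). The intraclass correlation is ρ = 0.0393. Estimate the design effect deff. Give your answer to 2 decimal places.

2.06

deff = 1 + (28 − 1)·0.0393 = 1 + 1.0611 = 2.0611.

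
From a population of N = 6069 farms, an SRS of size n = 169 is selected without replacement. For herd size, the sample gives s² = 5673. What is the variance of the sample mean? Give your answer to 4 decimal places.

32.6333

Under SRS without replacement, Var(ȳ) = (1 − f)·s²/n with f = n/N = 169/6069 = 0.02784643.
Var(ȳ) = (1 − 0.02784643)·5673/169 = 0.97215357·33.568047 = 32.633297.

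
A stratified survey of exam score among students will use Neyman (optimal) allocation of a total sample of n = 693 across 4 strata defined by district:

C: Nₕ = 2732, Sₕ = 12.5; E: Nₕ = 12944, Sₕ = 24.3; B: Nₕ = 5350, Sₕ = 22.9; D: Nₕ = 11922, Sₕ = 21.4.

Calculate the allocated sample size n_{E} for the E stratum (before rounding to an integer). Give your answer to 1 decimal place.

Neyman allocation: nₕ = n·NₕSₕ / Σⱼ NⱼSⱼ.
Σ NⱼSⱼ = 2732·12.5 + 12944·24.3 + 5350·22.9 + 11922·21.4 = 726335.
n_{E} = 693·12944·24.3 / 726335 = 300.1.

300.1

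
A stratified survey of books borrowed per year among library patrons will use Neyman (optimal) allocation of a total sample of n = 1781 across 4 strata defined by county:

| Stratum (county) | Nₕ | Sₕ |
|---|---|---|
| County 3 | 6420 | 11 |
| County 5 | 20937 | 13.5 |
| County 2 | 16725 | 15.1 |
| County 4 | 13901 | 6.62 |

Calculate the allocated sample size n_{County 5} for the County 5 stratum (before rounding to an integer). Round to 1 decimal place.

721.4

Neyman allocation: nₕ = n·NₕSₕ / Σⱼ NⱼSⱼ.
Σ NⱼSⱼ = 6420·11 + 20937·13.5 + 16725·15.1 + 13901·6.62 = 697841.62.
n_{County 5} = 1781·20937·13.5 / 697841.62 = 721.4.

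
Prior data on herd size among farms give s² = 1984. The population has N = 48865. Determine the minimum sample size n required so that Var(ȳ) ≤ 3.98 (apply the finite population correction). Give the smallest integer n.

Without fpc, n₀ = s²/D = 1984/3.98 = 498.4925.
With fpc, (1 − n/N)·s²/n ≤ D requires n ≥ n₀/(1 + n₀/N) = 498.4925/(1 + 498.4925/48865) = 493.4585.
Rounding up, n = 494.

494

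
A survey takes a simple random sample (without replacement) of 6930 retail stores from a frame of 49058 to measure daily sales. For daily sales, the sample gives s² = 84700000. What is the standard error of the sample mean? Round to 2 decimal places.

102.45

Under SRS without replacement, Var(ȳ) = (1 − f)·s²/n with f = n/N = 6930/49058 = 0.14126136.
Var(ȳ) = (1 − 0.14126136)·84700000/6930 = 0.85873864·12222.222 = 10495.694.
SE(ȳ) = √(10495.694) = 102.45.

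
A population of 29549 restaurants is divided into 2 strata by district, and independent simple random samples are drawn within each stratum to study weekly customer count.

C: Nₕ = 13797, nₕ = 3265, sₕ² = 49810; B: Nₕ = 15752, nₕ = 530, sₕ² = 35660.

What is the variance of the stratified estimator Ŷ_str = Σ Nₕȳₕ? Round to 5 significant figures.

Var(Ŷ_str) = Σₕ Nₕ²(1 − fₕ)sₕ²/nₕ.
C: 13797²·(1 − 3265/13797)·49810/3265 = 2.216812 × 10^9.
B: 15752²·(1 − 530/15752)·35660/530 = 1.6132917 × 10^10.
Sum = 1.8349729 × 10^10.

1.8350 × 10^10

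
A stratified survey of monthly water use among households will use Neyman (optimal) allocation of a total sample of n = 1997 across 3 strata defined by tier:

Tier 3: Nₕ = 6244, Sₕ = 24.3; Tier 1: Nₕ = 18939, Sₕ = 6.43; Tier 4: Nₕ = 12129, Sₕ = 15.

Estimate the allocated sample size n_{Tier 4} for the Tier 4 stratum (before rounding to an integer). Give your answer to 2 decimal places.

797.74

Neyman allocation: nₕ = n·NₕSₕ / Σⱼ NⱼSⱼ.
Σ NⱼSⱼ = 6244·24.3 + 18939·6.43 + 12129·15 = 455441.97.
n_{Tier 4} = 1997·12129·15 / 455441.97 = 797.74.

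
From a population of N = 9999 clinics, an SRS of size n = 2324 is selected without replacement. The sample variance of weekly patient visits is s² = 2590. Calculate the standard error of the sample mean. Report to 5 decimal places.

0.92490

Under SRS without replacement, Var(ȳ) = (1 − f)·s²/n with f = n/N = 2324/9999 = 0.23242324.
Var(ȳ) = (1 − 0.23242324)·2590/2324 = 0.76757676·1.1144578 = 0.85543193.
SE(ȳ) = √(0.85543193) = 0.92490.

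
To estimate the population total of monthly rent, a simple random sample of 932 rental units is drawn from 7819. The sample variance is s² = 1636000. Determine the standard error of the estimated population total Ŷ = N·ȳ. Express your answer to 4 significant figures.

Var(Ŷ) = N²·Var(ȳ) = N²·(1 − n/N)·s²/n.
f = 932/7819 = 0.11919683; Var(ȳ) = 0.88080317·1636000/932 = 1546.1309.
Var(Ŷ) = 7819² · 1546.1309 = 9.4525435 × 10^10.
SE(Ŷ) = √(9.4525435 × 10^10) = 307400.

307400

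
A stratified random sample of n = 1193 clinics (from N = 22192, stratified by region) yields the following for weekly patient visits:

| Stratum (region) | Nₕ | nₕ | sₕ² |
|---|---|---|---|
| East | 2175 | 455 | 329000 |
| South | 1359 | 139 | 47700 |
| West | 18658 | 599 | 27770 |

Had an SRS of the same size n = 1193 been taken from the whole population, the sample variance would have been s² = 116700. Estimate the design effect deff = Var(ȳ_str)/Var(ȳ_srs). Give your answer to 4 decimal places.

0.4145

Var(ȳ_str) = Σ Wₕ²(1−fₕ)sₕ²/nₕ with Wₕ = Nₕ/22192:
  East: (2175/22192)²·(1−455/2175)·329000/455 = 5.4926171
  South: (1359/22192)²·(1−139/1359)·47700/139 = 1.1552872
  West: (18658/22192)²·(1−599/18658)·27770/599 = 31.718669
  → Var(ȳ_str) = 38.366573.
Var(ȳ_srs) = (1 − 1193/22192)·116700/1193 = 92.561969.
deff = 38.366573 / 92.561969 = 0.4145.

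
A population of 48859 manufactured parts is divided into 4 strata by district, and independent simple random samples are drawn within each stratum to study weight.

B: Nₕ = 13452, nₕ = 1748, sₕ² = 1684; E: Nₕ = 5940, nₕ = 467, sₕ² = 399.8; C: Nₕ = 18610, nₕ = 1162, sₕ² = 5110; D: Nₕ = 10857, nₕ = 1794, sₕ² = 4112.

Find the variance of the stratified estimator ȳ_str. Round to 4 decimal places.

Var(ȳ_str) = Σₕ Wₕ²(1 − fₕ)sₕ²/nₕ with Wₕ = Nₕ/N, N = 48859.
B: Wₕ = 0.27532287; term = 0.27532287²·(1 − 0.12994350)·1684/1748 = 0.063537875.
E: Wₕ = 0.12157433; term = 0.12157433²·(1 − 0.07861953)·399.8/467 = 0.01165866.
C: Wₕ = 0.38089195; term = 0.38089195²·(1 − 0.06243955)·5110/1162 = 0.59816039.
D: Wₕ = 0.22221085; term = 0.22221085²·(1 − 0.16523902)·4112/1794 = 0.0944764.
Sum = 0.76783333.

0.7678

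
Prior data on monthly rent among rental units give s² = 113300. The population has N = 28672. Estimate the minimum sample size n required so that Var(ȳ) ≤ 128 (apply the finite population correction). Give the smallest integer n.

859

Without fpc, n₀ = s²/D = 113300/128 = 885.1562.
With fpc, (1 − n/N)·s²/n ≤ D requires n ≥ n₀/(1 + n₀/N) = 885.1562/(1 + 885.1562/28672) = 858.6482.
Rounding up, n = 859.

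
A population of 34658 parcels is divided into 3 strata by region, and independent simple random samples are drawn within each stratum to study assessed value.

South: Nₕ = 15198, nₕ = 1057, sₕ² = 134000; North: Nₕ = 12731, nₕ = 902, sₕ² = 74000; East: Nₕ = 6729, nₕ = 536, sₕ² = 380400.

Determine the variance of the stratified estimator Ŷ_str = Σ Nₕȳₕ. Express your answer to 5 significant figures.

6.9176 × 10^10

Var(Ŷ_str) = Σₕ Nₕ²(1 − fₕ)sₕ²/nₕ.
South: 15198²·(1 − 1057/15198)·134000/1057 = 2.72456 × 10^10.
North: 12731²·(1 − 902/12731)·74000/902 = 1.23548 × 10^10.
East: 6729²·(1 − 536/6729)·380400/536 = 2.9575175 × 10^10.
Sum = 6.9175575 × 10^10.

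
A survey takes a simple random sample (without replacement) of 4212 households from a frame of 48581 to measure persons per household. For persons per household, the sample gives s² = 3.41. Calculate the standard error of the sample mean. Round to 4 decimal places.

Under SRS without replacement, Var(ȳ) = (1 − f)·s²/n with f = n/N = 4212/48581 = 0.08670056.
Var(ȳ) = (1 − 0.08670056)·3.41/4212 = 0.91329944·8.0959164 × 10^-4 = 7.3939959 × 10^-4.
SE(ȳ) = √(7.3939959 × 10^-4) = 0.0272.

0.0272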